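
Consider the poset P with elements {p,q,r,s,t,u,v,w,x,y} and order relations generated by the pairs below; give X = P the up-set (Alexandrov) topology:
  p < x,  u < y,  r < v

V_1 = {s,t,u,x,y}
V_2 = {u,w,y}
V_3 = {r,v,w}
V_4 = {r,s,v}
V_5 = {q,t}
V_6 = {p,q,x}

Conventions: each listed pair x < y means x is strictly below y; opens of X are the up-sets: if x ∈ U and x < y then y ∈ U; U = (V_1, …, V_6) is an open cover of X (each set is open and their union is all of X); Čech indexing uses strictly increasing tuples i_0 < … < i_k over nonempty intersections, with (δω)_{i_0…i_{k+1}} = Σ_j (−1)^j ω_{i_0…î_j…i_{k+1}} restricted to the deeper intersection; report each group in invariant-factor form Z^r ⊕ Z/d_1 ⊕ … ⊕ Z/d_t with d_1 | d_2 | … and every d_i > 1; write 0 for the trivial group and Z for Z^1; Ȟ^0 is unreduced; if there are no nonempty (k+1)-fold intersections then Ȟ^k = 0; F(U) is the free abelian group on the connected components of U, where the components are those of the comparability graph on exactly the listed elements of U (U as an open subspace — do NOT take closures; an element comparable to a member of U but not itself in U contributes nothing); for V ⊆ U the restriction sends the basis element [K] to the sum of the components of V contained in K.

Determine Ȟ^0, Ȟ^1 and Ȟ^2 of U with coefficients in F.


nonempty intersections:
  V12={u,y} V14={s} V15={t} V16={x} V23={w} V34={r,v} V56={q}
components per intersection:
  V1: {s} {t} {u,y} {x}
  V2: {u,y} {w}
  V3: {r,v} {w}
  V4: {r,v} {s}
  V5: {q} {t}
  V6: {p,x} {q}
  V12: {u,y}
  V14: {s}
  V15: {t}
  V16: {x}
  V23: {w}
  V34: {r,v}
  V56: {q}
C dims 14,7; δ0: rk 7, SNF 1^7
Ȟ^0: (14−7)−0=7 ⇒ Z^7
Ȟ^1: (7−0)−7=0 ⇒ 0
Ȟ^2: (0−0)−0=0 ⇒ 0

Ȟ^0 ≅ Z^7; Ȟ^1 ≅ 0; Ȟ^2 ≅ 0


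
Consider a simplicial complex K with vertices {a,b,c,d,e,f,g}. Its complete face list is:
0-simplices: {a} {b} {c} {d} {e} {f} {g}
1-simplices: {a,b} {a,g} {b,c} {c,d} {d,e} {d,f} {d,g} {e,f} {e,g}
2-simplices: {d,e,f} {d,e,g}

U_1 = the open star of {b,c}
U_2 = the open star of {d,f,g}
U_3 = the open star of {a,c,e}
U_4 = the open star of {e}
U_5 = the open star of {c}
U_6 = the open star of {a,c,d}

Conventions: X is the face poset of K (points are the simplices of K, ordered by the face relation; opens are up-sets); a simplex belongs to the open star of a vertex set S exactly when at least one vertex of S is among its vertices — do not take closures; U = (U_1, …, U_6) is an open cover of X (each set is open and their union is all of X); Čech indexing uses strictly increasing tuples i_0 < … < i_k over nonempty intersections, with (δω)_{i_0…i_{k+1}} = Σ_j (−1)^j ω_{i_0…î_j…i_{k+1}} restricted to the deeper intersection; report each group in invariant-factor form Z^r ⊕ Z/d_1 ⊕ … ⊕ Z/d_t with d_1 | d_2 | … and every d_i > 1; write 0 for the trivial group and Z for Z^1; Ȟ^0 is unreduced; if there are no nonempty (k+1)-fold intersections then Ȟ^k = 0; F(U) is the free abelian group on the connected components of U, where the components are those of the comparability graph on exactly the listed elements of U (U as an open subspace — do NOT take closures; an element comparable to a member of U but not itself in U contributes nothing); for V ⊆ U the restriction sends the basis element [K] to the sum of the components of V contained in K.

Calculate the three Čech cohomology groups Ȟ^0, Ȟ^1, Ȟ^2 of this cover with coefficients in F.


Ȟ^0 ≅ Z, Ȟ^1 ≅ Z and Ȟ^2 ≅ 0

nerve simplices:
  U1={{b},{c},{a,b},{b,c},{c,d}} U2={{d},{f},{g},{a,g},{c,d},{d,e},{d,f},{d,g},{e,f},{e,g},{d,e,f},{d,e,g}} U3={{a},{c},{e},{a,b},{a,g},{b,c},{c,d},{d,e},{e,f},{e,g},{d,e,f},{d,e,g}} U4={{e},{d,e},{e,f},{e,g},{d,e,f},{d,e,g}} U5={{c},{b,c},{c,d}} U6={{a},{c},{d},{a,b},{a,g},{b,c},{c,d},{d,e},{d,f},{d,g},{d,e,f},{d,e,g}}
  U12={{c,d}} U13={{c},{a,b},{b,c},{c,d}} U15={{c},{b,c},{c,d}} U16={{c},{a,b},{b,c},{c,d}} U23={{a,g},{c,d},{d,e},{e,f},{e,g},{d,e,f},{d,e,g}} U24={{d,e},{e,f},{e,g},{d,e,f},{d,e,g}} U25={{c,d}} U26={{d},{a,g},{c,d},{d,e},{d,f},{d,g},{d,e,f},{d,e,g}} U34={{e},{d,e},{e,f},{e,g},{d,e,f},{d,e,g}} U35={{c},{b,c},{c,d}} U36={{a},{c},{a,b},{a,g},{b,c},{c,d},{d,e},{d,e,f},{d,e,g}} U46={{d,e},{d,e,f},{d,e,g}} U56={{c},{b,c},{c,d}}
  U123={{c,d}} U125={{c,d}} U126={{c,d}} U135={{c},{b,c},{c,d}} U136={{c},{a,b},{b,c},{c,d}} U156={{c},{b,c},{c,d}} U234={{d,e},{e,f},{e,g},{d,e,f},{d,e,g}} U235={{c,d}} U236={{a,g},{c,d},{d,e},{d,e,f},{d,e,g}} U246={{d,e},{d,e,f},{d,e,g}} U256={{c,d}} U346={{d,e},{d,e,f},{d,e,g}} U356={{c},{b,c},{c,d}}
  U1235={{c,d}} U1236={{c,d}} U1256={{c,d}} U1356={{c},{b,c},{c,d}} U2346={{d,e},{d,e,f},{d,e,g}} U2356={{c,d}}
  U12356={{c,d}}
components per intersection:
  U1: {{b},{c},{a,b},{b,c},{c,d}}
  U2: {{d},{f},{g},{a,g},{c,d},{d,e},{d,f},{d,g},{e,f},{e,g},{d,e,f},{d,e,g}}
  U3: {{a},{a,b},{a,g}} {{c},{b,c},{c,d}} {{e},{d,e},{e,f},{e,g},{d,e,f},{d,e,g}}
  U4: {{e},{d,e},{e,f},{e,g},{d,e,f},{d,e,g}}
  U5: {{c},{b,c},{c,d}}
  U6: {{a},{a,b},{a,g}} {{c},{d},{b,c},{c,d},{d,e},{d,f},{d,g},{d,e,f},{d,e,g}}
  U12: {{c,d}}
  U13: {{c},{b,c},{c,d}} {{a,b}}
  U15: {{c},{b,c},{c,d}}
  U16: {{c},{b,c},{c,d}} {{a,b}}
  U23: {{a,g}} {{c,d}} {{d,e},{e,f},{e,g},{d,e,f},{d,e,g}}
  U24: {{d,e},{e,f},{e,g},{d,e,f},{d,e,g}}
  U25: {{c,d}}
  U26: {{d},{c,d},{d,e},{d,f},{d,g},{d,e,f},{d,e,g}} {{a,g}}
  U34: {{e},{d,e},{e,f},{e,g},{d,e,f},{d,e,g}}
  U35: {{c},{b,c},{c,d}}
  U36: {{a},{a,b},{a,g}} {{c},{b,c},{c,d}} {{d,e},{d,e,f},{d,e,g}}
  U46: {{d,e},{d,e,f},{d,e,g}}
  U56: {{c},{b,c},{c,d}}
  U123: {{c,d}}
  U125: {{c,d}}
  U126: {{c,d}}
  U135: {{c},{b,c},{c,d}}
  U136: {{c},{b,c},{c,d}} {{a,b}}
  U156: {{c},{b,c},{c,d}}
  U234: {{d,e},{e,f},{e,g},{d,e,f},{d,e,g}}
  U235: {{c,d}}
  U236: {{a,g}} {{c,d}} {{d,e},{d,e,f},{d,e,g}}
  U246: {{d,e},{d,e,f},{d,e,g}}
  U256: {{c,d}}
  U346: {{d,e},{d,e,f},{d,e,g}}
  U356: {{c},{b,c},{c,d}}
  U1235: {{c,d}}
  U1236: {{c,d}}
  U1256: {{c,d}}
  U1356: {{c},{b,c},{c,d}}
  U2346: {{d,e},{d,e,f},{d,e,g}}
  U2356: {{c,d}}
  U12356: {{c,d}}
C dims 9,20,16,6; δ0: rk 8, SNF 1^8; δ1: rk 11, SNF 1^11; δ2: rk 5, SNF 1^5
degree 0: 9−8−0 = 1 → Ȟ^0 ≅ Z
degree 1: 20−11−8 = 1 → Ȟ^1 ≅ Z
degree 2: 16−5−11 = 0 → Ȟ^2 ≅ 0


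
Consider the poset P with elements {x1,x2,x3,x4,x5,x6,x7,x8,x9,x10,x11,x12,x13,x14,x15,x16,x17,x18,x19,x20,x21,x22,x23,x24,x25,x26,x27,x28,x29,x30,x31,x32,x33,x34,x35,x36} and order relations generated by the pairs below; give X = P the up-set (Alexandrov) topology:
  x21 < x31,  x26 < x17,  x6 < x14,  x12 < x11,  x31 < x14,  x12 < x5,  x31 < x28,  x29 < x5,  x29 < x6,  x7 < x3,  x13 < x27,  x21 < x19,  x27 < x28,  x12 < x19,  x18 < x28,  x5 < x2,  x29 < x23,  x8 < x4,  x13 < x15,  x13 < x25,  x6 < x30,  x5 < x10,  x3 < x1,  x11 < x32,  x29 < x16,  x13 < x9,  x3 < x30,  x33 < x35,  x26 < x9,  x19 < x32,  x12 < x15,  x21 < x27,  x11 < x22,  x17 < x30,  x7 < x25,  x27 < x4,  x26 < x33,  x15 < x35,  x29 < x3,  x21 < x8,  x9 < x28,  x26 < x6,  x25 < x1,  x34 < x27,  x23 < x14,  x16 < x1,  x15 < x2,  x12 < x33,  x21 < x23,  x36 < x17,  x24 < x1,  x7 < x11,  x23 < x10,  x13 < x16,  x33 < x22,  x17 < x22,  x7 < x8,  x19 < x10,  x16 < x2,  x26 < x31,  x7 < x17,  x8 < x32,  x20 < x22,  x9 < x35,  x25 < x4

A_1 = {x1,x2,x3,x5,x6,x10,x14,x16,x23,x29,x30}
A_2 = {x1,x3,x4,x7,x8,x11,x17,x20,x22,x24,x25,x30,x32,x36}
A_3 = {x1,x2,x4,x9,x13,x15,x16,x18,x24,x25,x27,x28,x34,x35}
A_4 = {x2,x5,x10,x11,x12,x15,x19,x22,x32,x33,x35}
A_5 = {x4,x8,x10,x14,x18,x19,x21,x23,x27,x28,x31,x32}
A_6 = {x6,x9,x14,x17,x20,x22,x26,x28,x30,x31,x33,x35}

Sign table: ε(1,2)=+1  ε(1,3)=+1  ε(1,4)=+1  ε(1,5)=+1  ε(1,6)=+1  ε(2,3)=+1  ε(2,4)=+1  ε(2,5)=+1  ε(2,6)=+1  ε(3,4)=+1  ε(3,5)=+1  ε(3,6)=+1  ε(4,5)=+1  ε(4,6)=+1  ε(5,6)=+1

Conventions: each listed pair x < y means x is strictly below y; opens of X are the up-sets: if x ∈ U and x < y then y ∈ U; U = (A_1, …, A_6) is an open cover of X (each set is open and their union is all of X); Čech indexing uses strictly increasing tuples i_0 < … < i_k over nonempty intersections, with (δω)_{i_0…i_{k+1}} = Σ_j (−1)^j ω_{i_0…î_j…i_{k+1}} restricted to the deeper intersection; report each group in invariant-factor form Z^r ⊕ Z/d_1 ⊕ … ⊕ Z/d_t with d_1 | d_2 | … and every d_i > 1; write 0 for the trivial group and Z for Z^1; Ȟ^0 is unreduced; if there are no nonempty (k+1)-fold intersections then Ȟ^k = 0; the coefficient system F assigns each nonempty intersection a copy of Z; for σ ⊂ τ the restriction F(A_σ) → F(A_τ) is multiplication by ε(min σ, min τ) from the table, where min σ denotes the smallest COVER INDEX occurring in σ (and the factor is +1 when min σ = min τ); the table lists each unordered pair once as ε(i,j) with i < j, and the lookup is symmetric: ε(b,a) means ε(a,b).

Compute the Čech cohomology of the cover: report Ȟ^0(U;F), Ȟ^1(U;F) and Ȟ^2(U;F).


Ȟ^0 = Z,  Ȟ^1 = 0,  Ȟ^2 = Z/2

cover nerve:
  A12={x1,x3,x30} A13={x1,x2,x16} A14={x2,x5,x10} A15={x10,x14,x23} A16={x6,x14,x30} A23={x1,x4,x24,x25} A24={x11,x22,x32} A25={x4,x8,x32} A26={x17,x20,x22,x30} A34={x2,x15,x35} A35={x4,x18,x27,x28} A36={x9,x28,x35} A45={x10,x19,x32} A46={x22,x33,x35} A56={x14,x28,x31}
  A123={x1} A126={x30} A134={x2} A145={x10} A156={x14} A235={x4} A245={x32} A246={x22} A346={x35} A356={x28}
C dims 6,15,10; δ0: rk 5, SNF 1^5; δ1: rk 10, SNF 1^9·2
Ȟ^0: (6−5)−0=1 ⇒ Z
Ȟ^1: (15−10)−5=0 ⇒ 0
Ȟ^2: (10−0)−10=0 plus torsion [2] ⇒ Z/2


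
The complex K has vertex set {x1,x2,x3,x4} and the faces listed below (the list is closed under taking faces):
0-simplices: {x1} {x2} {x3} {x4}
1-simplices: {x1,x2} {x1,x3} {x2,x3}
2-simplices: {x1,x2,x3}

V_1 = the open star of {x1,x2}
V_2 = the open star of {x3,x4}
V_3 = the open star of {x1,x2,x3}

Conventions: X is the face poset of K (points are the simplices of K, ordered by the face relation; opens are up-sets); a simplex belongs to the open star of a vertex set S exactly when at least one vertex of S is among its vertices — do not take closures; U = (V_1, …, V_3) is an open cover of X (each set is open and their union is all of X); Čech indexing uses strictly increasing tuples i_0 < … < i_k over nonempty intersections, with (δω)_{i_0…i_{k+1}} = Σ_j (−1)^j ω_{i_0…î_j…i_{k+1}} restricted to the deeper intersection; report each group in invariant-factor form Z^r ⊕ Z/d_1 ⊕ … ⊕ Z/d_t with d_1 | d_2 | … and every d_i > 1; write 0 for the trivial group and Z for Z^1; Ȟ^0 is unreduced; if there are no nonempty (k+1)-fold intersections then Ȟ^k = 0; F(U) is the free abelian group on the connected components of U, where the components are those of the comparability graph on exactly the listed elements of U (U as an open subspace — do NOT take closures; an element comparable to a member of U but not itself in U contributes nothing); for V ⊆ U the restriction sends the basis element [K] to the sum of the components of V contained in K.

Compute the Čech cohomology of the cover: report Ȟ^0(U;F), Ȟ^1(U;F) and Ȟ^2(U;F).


Ȟ^0 ≅ Z^2; Ȟ^1 ≅ 0; Ȟ^2 ≅ 0

nerve simplices:
  V1={{x1},{x2},{x1,x2},{x1,x3},{x2,x3},{x1,x2,x3}} V2={{x3},{x4},{x1,x3},{x2,x3},{x1,x2,x3}} V3={{x1},{x2},{x3},{x1,x2},{x1,x3},{x2,x3},{x1,x2,x3}}
  V12={{x1,x3},{x2,x3},{x1,x2,x3}} V13={{x1},{x2},{x1,x2},{x1,x3},{x2,x3},{x1,x2,x3}} V23={{x3},{x1,x3},{x2,x3},{x1,x2,x3}}
  V123={{x1,x3},{x2,x3},{x1,x2,x3}}
components per intersection:
  V1: {{x1},{x2},{x1,x2},{x1,x3},{x2,x3},{x1,x2,x3}}
  V2: {{x3},{x1,x3},{x2,x3},{x1,x2,x3}} {{x4}}
  V3: {{x1},{x2},{x3},{x1,x2},{x1,x3},{x2,x3},{x1,x2,x3}}
  V12: {{x1,x3},{x2,x3},{x1,x2,x3}}
  V13: {{x1},{x2},{x1,x2},{x1,x3},{x2,x3},{x1,x2,x3}}
  V23: {{x3},{x1,x3},{x2,x3},{x1,x2,x3}}
  V123: {{x1,x3},{x2,x3},{x1,x2,x3}}
C dims 4,3,1; δ0: rk 2, SNF 1^2; δ1: rk 1, SNF 1^1
degree 0: 4−2−0 = 2 → Ȟ^0 ≅ Z^2
degree 1: 3−1−2 = 0 → Ȟ^1 ≅ 0
degree 2: 1−0−1 = 0 → Ȟ^2 ≅ 0


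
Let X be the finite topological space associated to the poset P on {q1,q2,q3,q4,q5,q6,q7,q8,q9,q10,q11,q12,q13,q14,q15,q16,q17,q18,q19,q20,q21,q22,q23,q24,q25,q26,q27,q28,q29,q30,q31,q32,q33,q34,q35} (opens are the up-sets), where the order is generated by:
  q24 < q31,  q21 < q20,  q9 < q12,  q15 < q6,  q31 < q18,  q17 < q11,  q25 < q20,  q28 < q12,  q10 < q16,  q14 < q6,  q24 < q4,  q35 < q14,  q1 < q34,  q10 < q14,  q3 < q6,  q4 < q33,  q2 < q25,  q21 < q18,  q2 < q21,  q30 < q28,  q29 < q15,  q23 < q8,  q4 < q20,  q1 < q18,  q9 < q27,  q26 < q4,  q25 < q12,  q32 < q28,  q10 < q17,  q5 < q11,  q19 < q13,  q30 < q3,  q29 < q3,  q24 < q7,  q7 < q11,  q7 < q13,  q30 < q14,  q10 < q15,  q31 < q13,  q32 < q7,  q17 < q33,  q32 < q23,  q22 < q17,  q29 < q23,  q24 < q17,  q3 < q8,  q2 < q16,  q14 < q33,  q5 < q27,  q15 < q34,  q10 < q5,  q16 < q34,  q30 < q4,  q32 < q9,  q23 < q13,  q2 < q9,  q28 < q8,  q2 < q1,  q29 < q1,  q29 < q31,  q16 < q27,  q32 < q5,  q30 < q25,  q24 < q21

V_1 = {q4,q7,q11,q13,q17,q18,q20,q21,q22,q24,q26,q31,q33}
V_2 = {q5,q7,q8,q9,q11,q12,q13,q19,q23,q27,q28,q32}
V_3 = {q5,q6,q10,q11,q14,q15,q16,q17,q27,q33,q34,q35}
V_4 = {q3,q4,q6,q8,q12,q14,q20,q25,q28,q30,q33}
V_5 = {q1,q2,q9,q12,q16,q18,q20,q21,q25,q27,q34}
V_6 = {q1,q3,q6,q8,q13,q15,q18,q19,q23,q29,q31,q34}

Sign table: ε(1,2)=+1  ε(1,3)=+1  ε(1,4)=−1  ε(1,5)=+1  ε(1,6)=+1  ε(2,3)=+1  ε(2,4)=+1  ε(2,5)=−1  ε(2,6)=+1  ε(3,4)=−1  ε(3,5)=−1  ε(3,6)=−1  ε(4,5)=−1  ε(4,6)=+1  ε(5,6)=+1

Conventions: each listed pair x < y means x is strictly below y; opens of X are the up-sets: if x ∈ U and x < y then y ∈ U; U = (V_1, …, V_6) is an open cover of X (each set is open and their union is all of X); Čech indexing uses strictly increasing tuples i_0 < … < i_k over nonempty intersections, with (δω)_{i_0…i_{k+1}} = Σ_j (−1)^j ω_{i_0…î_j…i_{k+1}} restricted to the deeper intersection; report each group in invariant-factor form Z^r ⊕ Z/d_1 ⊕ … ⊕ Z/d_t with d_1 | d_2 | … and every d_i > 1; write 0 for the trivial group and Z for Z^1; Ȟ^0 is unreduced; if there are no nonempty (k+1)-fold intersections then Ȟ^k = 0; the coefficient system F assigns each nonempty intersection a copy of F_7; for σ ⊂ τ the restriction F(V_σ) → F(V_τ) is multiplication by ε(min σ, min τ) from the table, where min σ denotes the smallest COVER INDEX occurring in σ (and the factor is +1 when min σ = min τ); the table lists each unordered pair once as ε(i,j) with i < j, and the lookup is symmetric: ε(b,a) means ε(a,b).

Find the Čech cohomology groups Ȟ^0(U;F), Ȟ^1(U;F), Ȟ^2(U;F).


intersection data:
  V12={q7,q11,q13} V13={q11,q17,q33} V14={q4,q20,q33} V15={q18,q20,q21} V16={q13,q18,q31} V23={q5,q11,q27} V24={q8,q12,q28} V25={q9,q12,q27} V26={q8,q13,q19,q23} V34={q6,q14,q33} V35={q16,q27,q34} V36={q6,q15,q34} V45={q12,q20,q25} V46={q3,q6,q8} V56={q1,q18,q34}
  V123={q11} V126={q13} V134={q33} V145={q20} V156={q18} V235={q27} V245={q12} V246={q8} V346={q6} V356={q34}
C dims 6,15,10; δ0: rk_F7 6; δ1: rk_F7 9
Ȟ^0 = (6 − 6) − 0 = 0, so Ȟ^0 ≅ 0
Ȟ^1 = (15 − 9) − 6 = 0, so Ȟ^1 ≅ 0
Ȟ^2 = (10 − 0) − 9 = 1, so Ȟ^2 ≅ Z/7

Ȟ^0 ≅ 0, Ȟ^1 ≅ 0 and Ȟ^2 ≅ Z/7


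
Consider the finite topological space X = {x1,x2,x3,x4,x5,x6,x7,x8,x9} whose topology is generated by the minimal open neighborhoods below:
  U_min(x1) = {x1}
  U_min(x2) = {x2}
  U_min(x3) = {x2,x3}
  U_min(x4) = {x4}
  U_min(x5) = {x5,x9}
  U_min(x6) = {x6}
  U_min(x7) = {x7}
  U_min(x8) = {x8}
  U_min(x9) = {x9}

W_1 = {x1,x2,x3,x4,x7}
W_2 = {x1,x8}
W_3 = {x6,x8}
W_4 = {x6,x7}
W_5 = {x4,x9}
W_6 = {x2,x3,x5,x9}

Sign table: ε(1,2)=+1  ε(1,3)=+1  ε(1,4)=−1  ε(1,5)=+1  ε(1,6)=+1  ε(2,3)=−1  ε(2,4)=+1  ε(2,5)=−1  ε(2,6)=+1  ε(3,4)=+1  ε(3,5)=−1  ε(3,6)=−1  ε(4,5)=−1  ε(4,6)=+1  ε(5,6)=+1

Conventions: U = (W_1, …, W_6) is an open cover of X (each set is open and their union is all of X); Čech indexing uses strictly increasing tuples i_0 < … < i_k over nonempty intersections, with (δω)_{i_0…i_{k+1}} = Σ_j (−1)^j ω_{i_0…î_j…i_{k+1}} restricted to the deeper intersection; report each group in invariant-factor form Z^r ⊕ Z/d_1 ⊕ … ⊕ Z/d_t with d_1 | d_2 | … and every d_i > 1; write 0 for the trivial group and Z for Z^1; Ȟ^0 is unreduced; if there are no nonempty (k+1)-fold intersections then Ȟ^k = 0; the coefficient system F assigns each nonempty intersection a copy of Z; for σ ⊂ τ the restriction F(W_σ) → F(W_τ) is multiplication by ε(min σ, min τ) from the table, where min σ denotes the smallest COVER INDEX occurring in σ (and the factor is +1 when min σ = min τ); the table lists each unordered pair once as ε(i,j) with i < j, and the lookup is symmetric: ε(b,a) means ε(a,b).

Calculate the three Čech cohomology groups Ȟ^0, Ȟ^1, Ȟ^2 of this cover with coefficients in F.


Ȟ^0 = Z, Ȟ^1 = Z^2 and Ȟ^2 = 0

nonempty intersections:
  W12={x1} W14={x7} W15={x4} W16={x2,x3} W23={x8} W34={x6} W56={x9}
C dims 6,7; δ0: rk 5, SNF 1^5
Ȟ^0: (6−5)−0=1 ⇒ Z
Ȟ^1: (7−0)−5=2 ⇒ Z^2
Ȟ^2: (0−0)−0=0 ⇒ 0


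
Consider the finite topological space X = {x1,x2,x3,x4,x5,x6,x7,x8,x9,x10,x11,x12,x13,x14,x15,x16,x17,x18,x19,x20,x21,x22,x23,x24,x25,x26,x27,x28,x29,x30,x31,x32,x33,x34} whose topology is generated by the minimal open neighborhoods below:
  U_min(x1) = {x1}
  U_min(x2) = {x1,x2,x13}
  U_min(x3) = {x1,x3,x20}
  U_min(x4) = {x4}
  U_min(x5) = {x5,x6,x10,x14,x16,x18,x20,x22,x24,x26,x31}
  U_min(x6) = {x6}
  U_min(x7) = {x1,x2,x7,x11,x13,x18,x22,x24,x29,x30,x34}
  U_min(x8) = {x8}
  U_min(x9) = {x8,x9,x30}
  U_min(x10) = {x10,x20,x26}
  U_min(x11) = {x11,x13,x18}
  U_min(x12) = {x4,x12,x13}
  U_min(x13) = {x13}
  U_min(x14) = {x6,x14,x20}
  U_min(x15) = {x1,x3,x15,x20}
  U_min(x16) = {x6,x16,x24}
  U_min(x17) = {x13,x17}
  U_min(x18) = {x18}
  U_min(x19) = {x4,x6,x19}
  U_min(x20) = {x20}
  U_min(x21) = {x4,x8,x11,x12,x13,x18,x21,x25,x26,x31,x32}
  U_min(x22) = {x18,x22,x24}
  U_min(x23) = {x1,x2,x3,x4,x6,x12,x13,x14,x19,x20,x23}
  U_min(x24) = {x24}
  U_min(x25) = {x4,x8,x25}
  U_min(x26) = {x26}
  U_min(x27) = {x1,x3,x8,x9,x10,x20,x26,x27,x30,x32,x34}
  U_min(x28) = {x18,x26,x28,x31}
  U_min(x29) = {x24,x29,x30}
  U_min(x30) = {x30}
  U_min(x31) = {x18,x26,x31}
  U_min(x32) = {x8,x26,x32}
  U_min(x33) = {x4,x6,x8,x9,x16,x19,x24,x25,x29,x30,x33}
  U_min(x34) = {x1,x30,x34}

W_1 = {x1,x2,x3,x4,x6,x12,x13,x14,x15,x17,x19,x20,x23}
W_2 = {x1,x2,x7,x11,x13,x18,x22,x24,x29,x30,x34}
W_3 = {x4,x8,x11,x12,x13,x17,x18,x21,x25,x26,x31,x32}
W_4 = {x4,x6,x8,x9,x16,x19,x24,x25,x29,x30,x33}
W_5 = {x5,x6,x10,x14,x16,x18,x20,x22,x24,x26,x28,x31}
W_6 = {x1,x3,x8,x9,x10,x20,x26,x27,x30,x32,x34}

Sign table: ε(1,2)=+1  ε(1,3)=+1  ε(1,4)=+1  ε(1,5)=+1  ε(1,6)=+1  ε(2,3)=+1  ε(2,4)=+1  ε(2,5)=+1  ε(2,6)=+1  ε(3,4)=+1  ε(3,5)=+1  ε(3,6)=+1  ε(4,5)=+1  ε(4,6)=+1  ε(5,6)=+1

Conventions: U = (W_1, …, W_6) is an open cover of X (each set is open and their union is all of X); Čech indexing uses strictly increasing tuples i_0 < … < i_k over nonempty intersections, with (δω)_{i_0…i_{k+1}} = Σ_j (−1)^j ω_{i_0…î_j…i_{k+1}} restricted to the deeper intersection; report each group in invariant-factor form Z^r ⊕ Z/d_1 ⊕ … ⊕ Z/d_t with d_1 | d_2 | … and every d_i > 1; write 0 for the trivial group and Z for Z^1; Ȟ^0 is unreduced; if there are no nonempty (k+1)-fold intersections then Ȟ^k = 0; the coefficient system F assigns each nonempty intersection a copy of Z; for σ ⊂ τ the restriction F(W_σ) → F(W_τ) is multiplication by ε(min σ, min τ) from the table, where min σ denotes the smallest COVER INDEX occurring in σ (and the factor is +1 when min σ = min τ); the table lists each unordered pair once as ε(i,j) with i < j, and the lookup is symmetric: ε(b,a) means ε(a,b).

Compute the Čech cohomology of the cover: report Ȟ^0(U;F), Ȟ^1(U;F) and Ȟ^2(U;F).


nerve simplices:
  W12={x1,x2,x13} W13={x4,x12,x13,x17} W14={x4,x6,x19} W15={x6,x14,x20} W16={x1,x3,x20} W23={x11,x13,x18} W24={x24,x29,x30} W25={x18,x22,x24} W26={x1,x30,x34} W34={x4,x8,x25} W35={x18,x26,x31} W36={x8,x26,x32} W45={x6,x16,x24} W46={x8,x9,x30} W56={x10,x20,x26}
  W123={x13} W126={x1} W134={x4} W145={x6} W156={x20} W235={x18} W245={x24} W246={x30} W346={x8} W356={x26}
C dims 6,15,10; δ0: rk 5, SNF 1^5; δ1: rk 10, SNF 1^9·2
degree 0: 6−5−0 = 1 → Ȟ^0 ≅ Z
degree 1: 15−10−5 = 0 → Ȟ^1 ≅ 0
degree 2: 10−0−10 = 0 plus torsion [2] → Ȟ^2 ≅ Z/2

Ȟ^0 ≅ Z, Ȟ^1 ≅ 0, Ȟ^2 ≅ Z/2


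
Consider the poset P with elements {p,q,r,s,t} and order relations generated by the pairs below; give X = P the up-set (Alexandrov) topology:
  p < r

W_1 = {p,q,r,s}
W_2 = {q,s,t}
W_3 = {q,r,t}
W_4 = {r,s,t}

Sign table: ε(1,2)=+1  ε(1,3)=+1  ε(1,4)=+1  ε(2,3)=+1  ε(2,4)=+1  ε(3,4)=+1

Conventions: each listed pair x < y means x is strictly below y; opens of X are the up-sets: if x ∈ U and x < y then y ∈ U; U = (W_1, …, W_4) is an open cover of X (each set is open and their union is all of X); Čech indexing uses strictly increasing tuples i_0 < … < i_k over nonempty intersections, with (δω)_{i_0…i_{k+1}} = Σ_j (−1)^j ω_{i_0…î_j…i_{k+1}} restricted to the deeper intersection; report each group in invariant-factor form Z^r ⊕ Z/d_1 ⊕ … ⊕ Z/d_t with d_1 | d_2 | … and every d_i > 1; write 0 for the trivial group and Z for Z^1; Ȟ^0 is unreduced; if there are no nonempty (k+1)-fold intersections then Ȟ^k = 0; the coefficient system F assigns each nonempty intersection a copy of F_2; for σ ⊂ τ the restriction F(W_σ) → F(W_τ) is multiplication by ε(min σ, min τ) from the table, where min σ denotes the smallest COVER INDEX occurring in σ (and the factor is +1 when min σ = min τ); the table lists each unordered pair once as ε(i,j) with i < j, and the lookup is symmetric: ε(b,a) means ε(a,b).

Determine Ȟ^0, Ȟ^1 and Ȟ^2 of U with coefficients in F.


cover nerve:
  W12={q,s} W13={q,r} W14={r,s} W23={q,t} W24={s,t} W34={r,t}
  W123={q} W124={s} W134={r} W234={t}
C dims 4,6,4; δ0: rk_F2 3; δ1: rk_F2 3
Ȟ^0: (4−3)−0=1 ⇒ Z/2
Ȟ^1: (6−3)−3=0 ⇒ 0
Ȟ^2: (4−0)−3=1 ⇒ Z/2

Ȟ^0 = Z/2, Ȟ^1 = 0, Ȟ^2 = Z/2


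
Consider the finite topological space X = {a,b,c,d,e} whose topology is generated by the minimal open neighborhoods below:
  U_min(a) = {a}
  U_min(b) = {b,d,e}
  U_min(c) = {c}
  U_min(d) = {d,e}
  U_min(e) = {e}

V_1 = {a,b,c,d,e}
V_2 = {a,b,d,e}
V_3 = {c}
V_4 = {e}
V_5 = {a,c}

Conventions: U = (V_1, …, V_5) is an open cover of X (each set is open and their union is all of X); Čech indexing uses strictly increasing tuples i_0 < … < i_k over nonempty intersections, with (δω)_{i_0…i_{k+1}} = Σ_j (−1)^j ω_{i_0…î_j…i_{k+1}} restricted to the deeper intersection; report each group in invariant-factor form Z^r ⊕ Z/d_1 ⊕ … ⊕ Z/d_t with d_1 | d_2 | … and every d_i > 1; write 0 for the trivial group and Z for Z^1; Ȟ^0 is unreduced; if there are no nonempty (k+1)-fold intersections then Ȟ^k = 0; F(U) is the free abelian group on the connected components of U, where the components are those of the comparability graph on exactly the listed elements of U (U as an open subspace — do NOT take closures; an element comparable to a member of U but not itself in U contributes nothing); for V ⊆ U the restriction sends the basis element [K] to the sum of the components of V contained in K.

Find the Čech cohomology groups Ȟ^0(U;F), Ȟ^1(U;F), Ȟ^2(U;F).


nonempty intersections:
  V12={a,b,d,e} V13={c} V14={e} V15={a,c} V24={e} V25={a} V35={c}
  V124={e} V125={a} V135={c}
components per intersection:
  V1: {a} {b,d,e} {c}
  V2: {a} {b,d,e}
  V3: {c}
  V4: {e}
  V5: {a} {c}
  V12: {a} {b,d,e}
  V13: {c}
  V14: {e}
  V15: {a} {c}
  V24: {e}
  V25: {a}
  V35: {c}
  V124: {e}
  V125: {a}
  V135: {c}
C dims 9,9,3; δ0: rk 6, SNF 1^6; δ1: rk 3, SNF 1^3
Ȟ^0: (9−6)−0=3 ⇒ Z^3
Ȟ^1: (9−3)−6=0 ⇒ 0
Ȟ^2: (3−0)−3=0 ⇒ 0

Ȟ^0 ≅ Z^3; Ȟ^1 ≅ 0; Ȟ^2 ≅ 0


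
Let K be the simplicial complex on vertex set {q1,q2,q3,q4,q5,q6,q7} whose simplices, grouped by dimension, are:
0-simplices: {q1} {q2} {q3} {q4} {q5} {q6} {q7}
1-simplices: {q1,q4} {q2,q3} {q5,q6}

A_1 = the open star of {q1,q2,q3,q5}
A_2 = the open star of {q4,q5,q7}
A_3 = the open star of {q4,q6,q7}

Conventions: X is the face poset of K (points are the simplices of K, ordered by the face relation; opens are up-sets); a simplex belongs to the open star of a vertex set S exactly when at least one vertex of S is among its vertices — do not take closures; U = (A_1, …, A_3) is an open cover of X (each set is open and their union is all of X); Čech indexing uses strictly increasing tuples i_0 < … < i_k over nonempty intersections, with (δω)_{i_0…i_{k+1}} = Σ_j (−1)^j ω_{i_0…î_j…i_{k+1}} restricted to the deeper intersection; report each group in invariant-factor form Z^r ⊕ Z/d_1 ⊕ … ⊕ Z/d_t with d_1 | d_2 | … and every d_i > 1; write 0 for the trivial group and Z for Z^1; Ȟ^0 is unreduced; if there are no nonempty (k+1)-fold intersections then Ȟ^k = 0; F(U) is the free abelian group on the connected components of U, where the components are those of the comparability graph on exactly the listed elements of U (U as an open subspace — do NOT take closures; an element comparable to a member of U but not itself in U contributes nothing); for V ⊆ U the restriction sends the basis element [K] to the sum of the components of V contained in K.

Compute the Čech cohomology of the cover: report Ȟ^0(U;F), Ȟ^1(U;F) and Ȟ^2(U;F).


Ȟ^0 = Z^4, Ȟ^1 = 0 and Ȟ^2 = 0

nerve of the cover:
  A1={{q1},{q2},{q3},{q5},{q1,q4},{q2,q3},{q5,q6}} A2={{q4},{q5},{q7},{q1,q4},{q5,q6}} A3={{q4},{q6},{q7},{q1,q4},{q5,q6}}
  A12={{q5},{q1,q4},{q5,q6}} A13={{q1,q4},{q5,q6}} A23={{q4},{q7},{q1,q4},{q5,q6}}
  A123={{q1,q4},{q5,q6}}
components per intersection:
  A1: {{q1},{q1,q4}} {{q2},{q3},{q2,q3}} {{q5},{q5,q6}}
  A2: {{q4},{q1,q4}} {{q5},{q5,q6}} {{q7}}
  A3: {{q4},{q1,q4}} {{q6},{q5,q6}} {{q7}}
  A12: {{q5},{q5,q6}} {{q1,q4}}
  A13: {{q1,q4}} {{q5,q6}}
  A23: {{q4},{q1,q4}} {{q7}} {{q5,q6}}
  A123: {{q1,q4}} {{q5,q6}}
C dims 9,7,2; δ0: rk 5, SNF 1^5; δ1: rk 2, SNF 1^2
Ȟ^0 = (9 − 5) − 0 = 4, so Ȟ^0 ≅ Z^4
Ȟ^1 = (7 − 2) − 5 = 0, so Ȟ^1 ≅ 0
Ȟ^2 = (2 − 0) − 2 = 0, so Ȟ^2 ≅ 0


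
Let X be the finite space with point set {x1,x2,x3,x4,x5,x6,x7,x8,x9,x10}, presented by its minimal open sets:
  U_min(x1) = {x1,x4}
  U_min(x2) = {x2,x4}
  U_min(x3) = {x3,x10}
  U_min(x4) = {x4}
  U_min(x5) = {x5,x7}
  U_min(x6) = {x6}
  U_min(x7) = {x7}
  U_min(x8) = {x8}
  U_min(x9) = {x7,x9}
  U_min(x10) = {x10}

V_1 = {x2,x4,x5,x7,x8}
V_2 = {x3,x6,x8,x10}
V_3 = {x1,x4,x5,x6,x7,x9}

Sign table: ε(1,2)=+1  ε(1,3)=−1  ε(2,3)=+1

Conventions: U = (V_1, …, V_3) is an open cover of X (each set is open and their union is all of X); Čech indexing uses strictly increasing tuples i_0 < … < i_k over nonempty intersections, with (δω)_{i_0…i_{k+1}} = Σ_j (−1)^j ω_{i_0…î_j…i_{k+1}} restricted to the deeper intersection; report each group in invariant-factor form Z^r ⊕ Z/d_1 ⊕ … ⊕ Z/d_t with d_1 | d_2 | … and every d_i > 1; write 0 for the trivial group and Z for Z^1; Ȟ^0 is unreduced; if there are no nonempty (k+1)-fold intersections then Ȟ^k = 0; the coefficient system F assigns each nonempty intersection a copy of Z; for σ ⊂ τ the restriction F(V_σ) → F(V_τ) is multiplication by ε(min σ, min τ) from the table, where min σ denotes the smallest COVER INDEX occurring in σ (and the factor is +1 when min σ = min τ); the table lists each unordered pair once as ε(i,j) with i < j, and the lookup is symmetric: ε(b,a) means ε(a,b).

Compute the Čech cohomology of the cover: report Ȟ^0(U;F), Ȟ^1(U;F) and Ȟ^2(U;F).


intersection data:
  V12={x8} V13={x4,x5,x7} V23={x6}
C dims 3,3; δ0: rk 3, SNF 1^2·2
Ȟ^0 = (3 − 3) − 0 = 0, so Ȟ^0 ≅ 0
Ȟ^1 = (3 − 0) − 3 = 0 plus torsion [2], so Ȟ^1 ≅ Z/2
Ȟ^2 = (0 − 0) − 0 = 0, so Ȟ^2 ≅ 0

Ȟ^0 = 0; Ȟ^1 = Z/2; Ȟ^2 = 0


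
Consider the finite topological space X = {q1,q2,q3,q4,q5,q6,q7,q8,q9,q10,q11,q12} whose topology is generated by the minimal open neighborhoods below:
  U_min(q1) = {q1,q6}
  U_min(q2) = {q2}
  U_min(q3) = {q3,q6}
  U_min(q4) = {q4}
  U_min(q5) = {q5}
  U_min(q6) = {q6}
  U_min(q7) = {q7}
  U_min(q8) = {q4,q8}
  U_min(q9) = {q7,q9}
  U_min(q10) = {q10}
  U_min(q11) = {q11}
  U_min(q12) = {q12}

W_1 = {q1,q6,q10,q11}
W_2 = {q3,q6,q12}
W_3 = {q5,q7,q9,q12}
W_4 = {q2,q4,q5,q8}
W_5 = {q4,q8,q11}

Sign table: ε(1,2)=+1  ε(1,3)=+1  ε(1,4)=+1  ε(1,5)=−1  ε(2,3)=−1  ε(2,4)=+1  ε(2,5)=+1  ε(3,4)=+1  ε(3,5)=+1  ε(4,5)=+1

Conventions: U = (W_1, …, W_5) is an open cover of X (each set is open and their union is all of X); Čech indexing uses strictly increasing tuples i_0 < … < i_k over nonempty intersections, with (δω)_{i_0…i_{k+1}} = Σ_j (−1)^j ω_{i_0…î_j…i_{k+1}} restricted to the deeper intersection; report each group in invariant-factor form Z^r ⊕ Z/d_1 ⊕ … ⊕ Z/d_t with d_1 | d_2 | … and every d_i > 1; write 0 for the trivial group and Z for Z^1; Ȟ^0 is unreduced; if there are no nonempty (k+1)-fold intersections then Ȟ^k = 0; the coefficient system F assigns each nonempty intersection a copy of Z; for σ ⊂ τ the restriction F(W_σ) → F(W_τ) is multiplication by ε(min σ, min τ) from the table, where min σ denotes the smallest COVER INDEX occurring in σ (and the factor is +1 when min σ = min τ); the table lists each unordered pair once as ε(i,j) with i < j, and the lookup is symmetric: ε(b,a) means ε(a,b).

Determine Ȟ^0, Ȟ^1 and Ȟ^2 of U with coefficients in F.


nerve simplices:
  W12={q6} W15={q11} W23={q12} W34={q5} W45={q4,q8}
C dims 5,5; δ0: rk 4, SNF 1^4
degree 0: 5−4−0 = 1 → Ȟ^0 ≅ Z
degree 1: 5−0−4 = 1 → Ȟ^1 ≅ Z
degree 2: 0−0−0 = 0 → Ȟ^2 ≅ 0

Ȟ^0 ≅ Z; Ȟ^1 ≅ Z; Ȟ^2 ≅ 0


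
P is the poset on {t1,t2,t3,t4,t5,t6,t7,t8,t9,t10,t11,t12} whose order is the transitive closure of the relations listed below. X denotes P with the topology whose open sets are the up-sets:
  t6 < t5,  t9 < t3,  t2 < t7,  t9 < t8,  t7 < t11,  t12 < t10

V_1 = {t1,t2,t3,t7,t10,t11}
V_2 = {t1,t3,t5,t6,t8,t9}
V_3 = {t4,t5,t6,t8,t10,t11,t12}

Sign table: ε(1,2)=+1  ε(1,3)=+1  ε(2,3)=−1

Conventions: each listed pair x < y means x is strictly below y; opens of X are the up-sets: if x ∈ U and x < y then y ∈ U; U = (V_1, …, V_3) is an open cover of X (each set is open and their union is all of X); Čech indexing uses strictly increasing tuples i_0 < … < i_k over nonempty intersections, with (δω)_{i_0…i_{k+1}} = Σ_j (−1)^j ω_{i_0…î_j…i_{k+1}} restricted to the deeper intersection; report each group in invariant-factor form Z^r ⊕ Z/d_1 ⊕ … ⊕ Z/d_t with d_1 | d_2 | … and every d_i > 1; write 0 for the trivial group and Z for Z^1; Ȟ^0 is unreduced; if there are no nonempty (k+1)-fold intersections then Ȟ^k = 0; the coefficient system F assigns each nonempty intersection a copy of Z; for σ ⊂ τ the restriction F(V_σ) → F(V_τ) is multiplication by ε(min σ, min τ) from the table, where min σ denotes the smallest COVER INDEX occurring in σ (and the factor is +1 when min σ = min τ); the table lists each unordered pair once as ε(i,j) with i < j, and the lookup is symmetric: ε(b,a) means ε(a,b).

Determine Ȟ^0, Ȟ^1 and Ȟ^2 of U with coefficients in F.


nonempty intersections:
  V12={t1,t3} V13={t10,t11} V23={t5,t6,t8}
C dims 3,3; δ0: rk 3, SNF 1^2·2
Ȟ^0: (3−3)−0=0 ⇒ 0
Ȟ^1: (3−0)−3=0 plus torsion [2] ⇒ Z/2
Ȟ^2: (0−0)−0=0 ⇒ 0

Ȟ^0(U;F) ≅ 0, Ȟ^1(U;F) ≅ Z/2, Ȟ^2(U;F) ≅ 0


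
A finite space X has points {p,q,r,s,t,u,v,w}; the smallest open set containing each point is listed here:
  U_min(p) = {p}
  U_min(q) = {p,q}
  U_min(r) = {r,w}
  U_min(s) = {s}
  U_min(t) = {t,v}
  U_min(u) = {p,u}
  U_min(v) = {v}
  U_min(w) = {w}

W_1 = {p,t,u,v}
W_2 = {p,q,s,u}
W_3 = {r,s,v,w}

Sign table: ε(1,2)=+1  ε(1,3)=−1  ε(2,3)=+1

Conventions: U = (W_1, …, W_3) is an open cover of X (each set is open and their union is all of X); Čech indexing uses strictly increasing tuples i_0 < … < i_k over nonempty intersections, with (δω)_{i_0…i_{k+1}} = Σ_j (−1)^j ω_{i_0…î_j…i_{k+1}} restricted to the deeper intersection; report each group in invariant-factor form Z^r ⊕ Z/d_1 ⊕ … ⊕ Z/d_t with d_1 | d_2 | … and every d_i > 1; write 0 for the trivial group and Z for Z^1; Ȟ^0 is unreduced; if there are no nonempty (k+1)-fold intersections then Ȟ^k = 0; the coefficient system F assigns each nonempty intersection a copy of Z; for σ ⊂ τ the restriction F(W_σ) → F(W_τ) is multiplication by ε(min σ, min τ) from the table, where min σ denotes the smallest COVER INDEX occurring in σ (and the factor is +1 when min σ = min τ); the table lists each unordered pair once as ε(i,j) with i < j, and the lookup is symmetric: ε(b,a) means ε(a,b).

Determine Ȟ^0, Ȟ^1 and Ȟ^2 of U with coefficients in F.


nerve simplices:
  W12={p,u} W13={v} W23={s}
C dims 3,3; δ0: rk 3, SNF 1^2·2
degree 0: 3−3−0 = 0 → Ȟ^0 ≅ 0
degree 1: 3−0−3 = 0 plus torsion [2] → Ȟ^1 ≅ Z/2
degree 2: 0−0−0 = 0 → Ȟ^2 ≅ 0

Ȟ^0(U;F) ≅ 0, Ȟ^1(U;F) ≅ Z/2, Ȟ^2(U;F) ≅ 0


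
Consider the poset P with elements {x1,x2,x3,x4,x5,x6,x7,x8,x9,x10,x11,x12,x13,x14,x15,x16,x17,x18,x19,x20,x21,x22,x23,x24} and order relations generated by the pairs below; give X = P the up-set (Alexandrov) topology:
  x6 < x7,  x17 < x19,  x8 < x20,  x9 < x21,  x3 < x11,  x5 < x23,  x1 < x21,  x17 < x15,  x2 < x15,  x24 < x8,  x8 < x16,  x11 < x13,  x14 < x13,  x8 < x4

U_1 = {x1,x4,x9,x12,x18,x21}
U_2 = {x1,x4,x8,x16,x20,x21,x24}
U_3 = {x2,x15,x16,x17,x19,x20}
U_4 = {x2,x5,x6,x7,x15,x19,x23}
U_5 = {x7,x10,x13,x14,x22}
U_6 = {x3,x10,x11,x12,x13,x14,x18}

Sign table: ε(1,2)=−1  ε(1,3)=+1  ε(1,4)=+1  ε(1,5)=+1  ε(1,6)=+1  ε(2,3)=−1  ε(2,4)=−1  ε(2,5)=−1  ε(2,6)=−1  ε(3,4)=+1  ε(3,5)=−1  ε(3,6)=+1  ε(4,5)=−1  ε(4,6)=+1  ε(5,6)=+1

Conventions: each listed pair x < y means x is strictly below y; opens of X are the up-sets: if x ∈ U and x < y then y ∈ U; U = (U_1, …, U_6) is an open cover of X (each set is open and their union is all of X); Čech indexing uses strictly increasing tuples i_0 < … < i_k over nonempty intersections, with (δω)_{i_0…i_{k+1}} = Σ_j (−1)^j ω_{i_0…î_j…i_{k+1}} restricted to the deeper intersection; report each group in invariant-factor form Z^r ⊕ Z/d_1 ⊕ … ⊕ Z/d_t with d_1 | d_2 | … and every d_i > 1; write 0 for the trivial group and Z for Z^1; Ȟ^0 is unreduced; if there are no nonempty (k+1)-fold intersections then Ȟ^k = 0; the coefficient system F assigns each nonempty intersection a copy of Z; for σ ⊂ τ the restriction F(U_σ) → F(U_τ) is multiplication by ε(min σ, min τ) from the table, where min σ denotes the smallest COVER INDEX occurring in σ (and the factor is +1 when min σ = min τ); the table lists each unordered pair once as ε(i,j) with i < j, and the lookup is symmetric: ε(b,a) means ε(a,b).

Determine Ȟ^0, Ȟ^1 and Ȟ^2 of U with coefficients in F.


Ȟ^0(U;F) ≅ 0,  Ȟ^1(U;F) ≅ Z/2,  Ȟ^2(U;F) ≅ 0

nonempty overlaps:
  U12={x1,x4,x21} U16={x12,x18} U23={x16,x20} U34={x2,x15,x19} U45={x7} U56={x10,x13,x14}
C dims 6,6; δ0: rk 6, SNF 1^5·2
degree 0: 6−6−0 = 0 → Ȟ^0 ≅ 0
degree 1: 6−0−6 = 0 plus torsion [2] → Ȟ^1 ≅ Z/2
degree 2: 0−0−0 = 0 → Ȟ^2 ≅ 0


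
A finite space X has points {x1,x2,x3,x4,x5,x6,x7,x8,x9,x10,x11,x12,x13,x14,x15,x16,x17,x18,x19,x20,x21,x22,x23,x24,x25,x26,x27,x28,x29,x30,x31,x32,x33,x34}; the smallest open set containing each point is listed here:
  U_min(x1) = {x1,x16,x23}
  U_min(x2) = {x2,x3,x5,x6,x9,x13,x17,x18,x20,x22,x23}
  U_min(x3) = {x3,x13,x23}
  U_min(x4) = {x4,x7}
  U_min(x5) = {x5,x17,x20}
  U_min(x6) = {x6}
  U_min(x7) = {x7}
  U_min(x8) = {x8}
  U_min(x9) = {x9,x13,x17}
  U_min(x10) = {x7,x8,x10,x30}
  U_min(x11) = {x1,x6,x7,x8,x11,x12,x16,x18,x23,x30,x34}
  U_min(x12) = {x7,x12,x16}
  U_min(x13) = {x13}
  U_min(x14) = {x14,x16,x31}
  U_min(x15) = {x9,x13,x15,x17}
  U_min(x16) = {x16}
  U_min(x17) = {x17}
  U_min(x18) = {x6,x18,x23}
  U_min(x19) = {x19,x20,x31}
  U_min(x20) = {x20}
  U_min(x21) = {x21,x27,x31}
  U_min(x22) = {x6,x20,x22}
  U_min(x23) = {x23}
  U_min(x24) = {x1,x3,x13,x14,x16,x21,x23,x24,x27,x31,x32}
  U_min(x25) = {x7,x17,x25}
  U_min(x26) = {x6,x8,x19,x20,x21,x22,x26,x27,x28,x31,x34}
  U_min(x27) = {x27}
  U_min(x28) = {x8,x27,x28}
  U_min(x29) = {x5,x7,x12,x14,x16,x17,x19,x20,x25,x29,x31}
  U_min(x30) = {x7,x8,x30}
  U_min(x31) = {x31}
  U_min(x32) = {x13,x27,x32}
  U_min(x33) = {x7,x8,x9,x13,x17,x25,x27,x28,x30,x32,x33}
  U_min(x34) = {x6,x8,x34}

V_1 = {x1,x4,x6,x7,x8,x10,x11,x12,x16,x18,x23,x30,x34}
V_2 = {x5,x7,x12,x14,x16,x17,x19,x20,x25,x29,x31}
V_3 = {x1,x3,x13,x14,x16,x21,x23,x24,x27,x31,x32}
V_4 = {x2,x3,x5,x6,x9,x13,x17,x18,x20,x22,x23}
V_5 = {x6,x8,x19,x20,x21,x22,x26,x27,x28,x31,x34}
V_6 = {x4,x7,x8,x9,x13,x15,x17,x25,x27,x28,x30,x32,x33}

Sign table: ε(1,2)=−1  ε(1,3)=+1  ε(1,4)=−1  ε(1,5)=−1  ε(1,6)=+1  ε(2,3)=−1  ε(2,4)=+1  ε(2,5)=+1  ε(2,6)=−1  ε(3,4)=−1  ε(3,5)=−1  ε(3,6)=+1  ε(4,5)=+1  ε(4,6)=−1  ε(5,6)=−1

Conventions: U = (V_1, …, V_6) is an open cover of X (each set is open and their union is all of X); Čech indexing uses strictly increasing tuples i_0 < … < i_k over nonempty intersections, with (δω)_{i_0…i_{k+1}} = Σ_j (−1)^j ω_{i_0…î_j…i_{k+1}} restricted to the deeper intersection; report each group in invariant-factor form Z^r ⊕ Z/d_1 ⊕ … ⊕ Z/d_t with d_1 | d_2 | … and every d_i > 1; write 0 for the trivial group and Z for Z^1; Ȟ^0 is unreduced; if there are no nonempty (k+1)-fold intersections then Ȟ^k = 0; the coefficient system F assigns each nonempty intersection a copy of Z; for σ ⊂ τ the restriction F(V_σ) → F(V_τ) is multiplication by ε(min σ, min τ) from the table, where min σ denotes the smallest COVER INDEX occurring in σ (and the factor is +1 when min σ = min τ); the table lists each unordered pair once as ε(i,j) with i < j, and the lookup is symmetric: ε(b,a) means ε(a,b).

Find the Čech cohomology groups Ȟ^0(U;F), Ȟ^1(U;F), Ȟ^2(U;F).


intersection data:
  V12={x7,x12,x16} V13={x1,x16,x23} V14={x6,x18,x23} V15={x6,x8,x34} V16={x4,x7,x8,x30} V23={x14,x16,x31} V24={x5,x17,x20} V25={x19,x20,x31} V26={x7,x17,x25} V34={x3,x13,x23} V35={x21,x27,x31} V36={x13,x27,x32} V45={x6,x20,x22} V46={x9,x13,x17} V56={x8,x27,x28}
  V123={x16} V126={x7} V134={x23} V145={x6} V156={x8} V235={x31} V245={x20} V246={x17} V346={x13} V356={x27}
C dims 6,15,10; δ0: rk 5, SNF 1^5; δ1: rk 10, SNF 1^9·2
Ȟ^0 = (6 − 5) − 0 = 1, so Ȟ^0 ≅ Z
Ȟ^1 = (15 − 10) − 5 = 0, so Ȟ^1 ≅ 0
Ȟ^2 = (10 − 0) − 10 = 0 plus torsion [2], so Ȟ^2 ≅ Z/2

Ȟ^0 ≅ Z, Ȟ^1 ≅ 0, Ȟ^2 ≅ Z/2


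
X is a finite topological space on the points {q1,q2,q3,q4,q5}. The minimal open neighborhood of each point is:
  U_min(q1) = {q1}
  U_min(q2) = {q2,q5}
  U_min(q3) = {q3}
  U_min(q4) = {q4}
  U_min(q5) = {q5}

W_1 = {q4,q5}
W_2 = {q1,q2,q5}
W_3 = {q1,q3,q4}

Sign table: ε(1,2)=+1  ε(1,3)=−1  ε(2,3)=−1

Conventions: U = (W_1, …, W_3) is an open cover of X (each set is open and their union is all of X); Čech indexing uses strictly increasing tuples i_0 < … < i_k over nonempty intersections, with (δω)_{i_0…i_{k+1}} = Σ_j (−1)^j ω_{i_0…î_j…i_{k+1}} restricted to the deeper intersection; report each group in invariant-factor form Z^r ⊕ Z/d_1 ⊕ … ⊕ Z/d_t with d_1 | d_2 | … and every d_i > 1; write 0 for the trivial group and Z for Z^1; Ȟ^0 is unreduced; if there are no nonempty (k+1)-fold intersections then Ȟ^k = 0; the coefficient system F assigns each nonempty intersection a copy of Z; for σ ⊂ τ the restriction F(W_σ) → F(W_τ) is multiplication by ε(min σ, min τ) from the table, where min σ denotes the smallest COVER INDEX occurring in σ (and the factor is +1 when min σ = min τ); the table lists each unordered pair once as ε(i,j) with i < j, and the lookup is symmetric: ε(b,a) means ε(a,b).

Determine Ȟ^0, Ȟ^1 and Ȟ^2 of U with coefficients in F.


Ȟ^0(U;F) ≅ Z, Ȟ^1(U;F) ≅ Z, Ȟ^2(U;F) ≅ 0

intersection data:
  W12={q5} W13={q4} W23={q1}
C dims 3,3; δ0: rk 2, SNF 1^2
Ȟ^0 = (3 − 2) − 0 = 1, so Ȟ^0 ≅ Z
Ȟ^1 = (3 − 0) − 2 = 1, so Ȟ^1 ≅ Z
Ȟ^2 = (0 − 0) − 0 = 0, so Ȟ^2 ≅ 0
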